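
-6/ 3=-2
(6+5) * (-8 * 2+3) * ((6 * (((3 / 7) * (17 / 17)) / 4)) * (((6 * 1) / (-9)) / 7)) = 429 / 49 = 8.76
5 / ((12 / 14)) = 35 / 6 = 5.83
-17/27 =-0.63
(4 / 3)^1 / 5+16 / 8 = 34 / 15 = 2.27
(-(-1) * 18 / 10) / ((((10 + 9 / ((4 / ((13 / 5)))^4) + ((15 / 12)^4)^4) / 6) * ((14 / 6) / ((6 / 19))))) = 521838526464000 / 16827631330215797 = 0.03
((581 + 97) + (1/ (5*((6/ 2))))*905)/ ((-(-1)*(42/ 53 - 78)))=-117395/ 12276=-9.56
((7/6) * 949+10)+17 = 6805/6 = 1134.17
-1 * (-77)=77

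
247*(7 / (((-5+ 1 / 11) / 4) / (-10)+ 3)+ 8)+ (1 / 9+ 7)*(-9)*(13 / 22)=2491.86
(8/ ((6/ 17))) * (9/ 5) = 40.80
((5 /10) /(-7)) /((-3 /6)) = 1 /7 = 0.14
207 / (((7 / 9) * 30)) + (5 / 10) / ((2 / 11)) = 1627 / 140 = 11.62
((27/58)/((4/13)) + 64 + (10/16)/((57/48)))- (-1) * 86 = 670189/4408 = 152.04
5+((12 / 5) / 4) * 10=11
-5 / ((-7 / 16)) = 80 / 7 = 11.43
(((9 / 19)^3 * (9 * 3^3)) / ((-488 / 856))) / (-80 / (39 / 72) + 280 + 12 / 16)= -985645908 / 2894902681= -0.34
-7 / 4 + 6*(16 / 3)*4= 505 / 4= 126.25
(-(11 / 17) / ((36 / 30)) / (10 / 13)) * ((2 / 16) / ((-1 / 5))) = 715 / 1632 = 0.44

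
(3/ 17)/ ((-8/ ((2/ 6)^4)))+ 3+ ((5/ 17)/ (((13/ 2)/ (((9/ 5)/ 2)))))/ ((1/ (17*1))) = 176243/ 47736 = 3.69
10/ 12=5/ 6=0.83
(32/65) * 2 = 64/65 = 0.98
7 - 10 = -3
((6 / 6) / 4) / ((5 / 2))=1 / 10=0.10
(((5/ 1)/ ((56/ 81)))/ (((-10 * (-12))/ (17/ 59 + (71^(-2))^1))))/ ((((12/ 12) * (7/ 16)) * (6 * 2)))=192951/ 58294124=0.00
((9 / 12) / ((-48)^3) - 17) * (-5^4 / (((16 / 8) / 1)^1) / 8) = 1566720625 / 2359296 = 664.06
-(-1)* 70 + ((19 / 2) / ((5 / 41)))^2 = 613841 / 100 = 6138.41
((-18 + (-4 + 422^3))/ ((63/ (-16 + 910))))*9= 9597910692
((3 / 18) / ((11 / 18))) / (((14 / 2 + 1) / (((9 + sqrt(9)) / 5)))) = 9 / 110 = 0.08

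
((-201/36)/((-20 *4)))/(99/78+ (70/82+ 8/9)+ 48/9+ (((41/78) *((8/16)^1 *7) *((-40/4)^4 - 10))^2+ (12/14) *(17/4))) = 9749103/47185295342389040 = 0.00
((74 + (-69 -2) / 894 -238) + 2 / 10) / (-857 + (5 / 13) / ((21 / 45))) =66661231 / 348266640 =0.19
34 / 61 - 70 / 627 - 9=-327175 / 38247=-8.55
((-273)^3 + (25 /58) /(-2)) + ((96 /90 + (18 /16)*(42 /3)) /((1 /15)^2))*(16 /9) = -7078212311 /348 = -20339690.55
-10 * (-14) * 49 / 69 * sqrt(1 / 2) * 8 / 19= 27440 * sqrt(2) / 1311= 29.60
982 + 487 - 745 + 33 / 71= 51437 / 71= 724.46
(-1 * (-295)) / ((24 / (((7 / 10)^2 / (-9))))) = -2891 / 4320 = -0.67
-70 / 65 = -14 / 13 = -1.08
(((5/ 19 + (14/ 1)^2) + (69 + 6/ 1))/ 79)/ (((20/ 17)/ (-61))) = -2672349/ 15010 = -178.04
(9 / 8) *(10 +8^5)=147501 / 4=36875.25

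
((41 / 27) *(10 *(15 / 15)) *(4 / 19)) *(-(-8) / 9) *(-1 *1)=-2.84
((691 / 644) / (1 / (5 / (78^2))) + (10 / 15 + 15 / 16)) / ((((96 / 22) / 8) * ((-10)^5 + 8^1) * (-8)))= 34588037 / 9402678125568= 0.00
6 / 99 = 2 / 33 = 0.06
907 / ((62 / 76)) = 34466 / 31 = 1111.81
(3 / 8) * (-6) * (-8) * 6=108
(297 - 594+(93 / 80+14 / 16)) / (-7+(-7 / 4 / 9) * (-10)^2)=30339 / 2720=11.15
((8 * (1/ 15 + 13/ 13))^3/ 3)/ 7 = 2097152/ 70875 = 29.59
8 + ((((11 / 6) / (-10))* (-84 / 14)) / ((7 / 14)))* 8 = 128 / 5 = 25.60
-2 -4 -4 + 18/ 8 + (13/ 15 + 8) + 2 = 187/ 60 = 3.12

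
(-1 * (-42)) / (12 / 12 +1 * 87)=0.48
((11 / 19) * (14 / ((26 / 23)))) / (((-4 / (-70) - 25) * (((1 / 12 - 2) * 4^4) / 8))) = 2695 / 575016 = 0.00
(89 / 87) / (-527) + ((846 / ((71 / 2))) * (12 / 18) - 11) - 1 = 12648005 / 3255279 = 3.89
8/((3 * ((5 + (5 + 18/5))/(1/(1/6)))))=20/17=1.18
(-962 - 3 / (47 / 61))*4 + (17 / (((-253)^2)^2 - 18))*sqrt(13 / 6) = -181588 / 47 + 17*sqrt(78) / 24582912378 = -3863.57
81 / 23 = 3.52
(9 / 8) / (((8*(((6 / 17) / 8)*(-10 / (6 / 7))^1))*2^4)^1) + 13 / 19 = 0.67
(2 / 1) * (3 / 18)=1 / 3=0.33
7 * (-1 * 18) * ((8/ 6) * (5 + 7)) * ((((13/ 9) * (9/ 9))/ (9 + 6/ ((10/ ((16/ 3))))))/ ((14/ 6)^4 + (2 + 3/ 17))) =-10024560/ 1336327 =-7.50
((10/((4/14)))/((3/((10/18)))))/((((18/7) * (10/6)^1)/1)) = 245/162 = 1.51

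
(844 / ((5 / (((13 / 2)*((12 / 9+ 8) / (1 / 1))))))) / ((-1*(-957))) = 153608 / 14355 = 10.70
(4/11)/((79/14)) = 56/869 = 0.06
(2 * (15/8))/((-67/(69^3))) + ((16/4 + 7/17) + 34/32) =-334979417/18224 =-18381.22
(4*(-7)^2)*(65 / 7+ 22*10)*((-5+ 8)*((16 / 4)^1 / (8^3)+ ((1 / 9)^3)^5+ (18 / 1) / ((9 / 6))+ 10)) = 2172082470069295721945 / 732057358558752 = 2967093.28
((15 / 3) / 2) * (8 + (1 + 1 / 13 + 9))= 1175 / 26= 45.19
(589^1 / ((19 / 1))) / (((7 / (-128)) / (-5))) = 19840 / 7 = 2834.29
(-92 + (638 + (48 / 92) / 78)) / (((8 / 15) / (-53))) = -16223565 / 299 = -54259.41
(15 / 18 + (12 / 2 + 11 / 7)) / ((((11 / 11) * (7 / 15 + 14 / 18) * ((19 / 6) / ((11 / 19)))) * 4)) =174735 / 566048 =0.31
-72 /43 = -1.67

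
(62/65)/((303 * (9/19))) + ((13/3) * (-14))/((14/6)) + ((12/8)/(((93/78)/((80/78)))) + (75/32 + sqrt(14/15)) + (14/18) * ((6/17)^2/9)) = -21.38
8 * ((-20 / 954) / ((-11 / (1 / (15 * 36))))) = 4 / 141669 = 0.00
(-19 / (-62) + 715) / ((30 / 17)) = 251311 / 620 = 405.34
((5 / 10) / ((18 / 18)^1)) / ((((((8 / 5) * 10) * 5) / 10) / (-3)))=-3 / 16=-0.19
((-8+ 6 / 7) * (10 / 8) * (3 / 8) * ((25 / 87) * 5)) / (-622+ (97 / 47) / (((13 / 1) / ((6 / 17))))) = 162296875 / 20982508736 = 0.01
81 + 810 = 891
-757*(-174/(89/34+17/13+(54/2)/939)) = 18222658428/547033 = 33311.81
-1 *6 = -6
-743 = -743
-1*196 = -196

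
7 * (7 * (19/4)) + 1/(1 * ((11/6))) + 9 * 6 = 12641/44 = 287.30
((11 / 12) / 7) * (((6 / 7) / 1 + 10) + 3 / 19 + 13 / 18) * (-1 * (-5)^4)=-193180625 / 201096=-960.64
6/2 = 3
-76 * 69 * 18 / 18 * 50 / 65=-4033.85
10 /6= 5 /3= 1.67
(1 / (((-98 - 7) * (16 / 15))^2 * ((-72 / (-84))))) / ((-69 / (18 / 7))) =-1 / 288512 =-0.00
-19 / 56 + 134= 7485 / 56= 133.66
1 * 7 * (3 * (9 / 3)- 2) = 49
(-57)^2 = 3249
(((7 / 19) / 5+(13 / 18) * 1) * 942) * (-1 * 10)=-427354 / 57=-7497.44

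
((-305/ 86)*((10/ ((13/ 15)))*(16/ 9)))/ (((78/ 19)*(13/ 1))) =-1159000/ 850239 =-1.36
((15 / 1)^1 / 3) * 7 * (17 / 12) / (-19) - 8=-2419 / 228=-10.61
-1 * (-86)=86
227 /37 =6.14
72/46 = 1.57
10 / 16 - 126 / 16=-29 / 4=-7.25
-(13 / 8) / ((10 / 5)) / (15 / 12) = -13 / 20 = -0.65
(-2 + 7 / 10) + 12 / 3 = 27 / 10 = 2.70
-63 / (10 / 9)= -56.70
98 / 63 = 14 / 9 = 1.56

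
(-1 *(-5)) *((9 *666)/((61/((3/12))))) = 14985/122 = 122.83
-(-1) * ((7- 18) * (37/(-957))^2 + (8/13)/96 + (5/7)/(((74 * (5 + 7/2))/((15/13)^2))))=-2111510465/247814418852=-0.01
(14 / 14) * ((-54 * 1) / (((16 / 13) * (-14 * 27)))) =13 / 112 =0.12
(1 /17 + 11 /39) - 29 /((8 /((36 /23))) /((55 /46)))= -9039149 /1402908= -6.44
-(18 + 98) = -116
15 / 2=7.50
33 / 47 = 0.70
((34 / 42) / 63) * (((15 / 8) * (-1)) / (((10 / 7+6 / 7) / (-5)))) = 425 / 8064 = 0.05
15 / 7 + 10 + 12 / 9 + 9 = 472 / 21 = 22.48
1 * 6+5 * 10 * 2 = 106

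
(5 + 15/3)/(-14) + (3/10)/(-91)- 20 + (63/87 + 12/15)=-101303/5278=-19.19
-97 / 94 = -1.03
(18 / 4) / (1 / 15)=135 / 2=67.50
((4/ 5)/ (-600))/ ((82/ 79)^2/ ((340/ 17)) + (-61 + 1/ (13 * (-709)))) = 57523297/ 2629371451950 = 0.00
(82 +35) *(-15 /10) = -351 /2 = -175.50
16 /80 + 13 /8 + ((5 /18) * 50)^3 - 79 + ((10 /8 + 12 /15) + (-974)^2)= 5547865303 /5832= 951280.06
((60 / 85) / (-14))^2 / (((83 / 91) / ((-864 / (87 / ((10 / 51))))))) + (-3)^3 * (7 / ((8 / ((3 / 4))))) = -46950147639 / 2648932384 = -17.72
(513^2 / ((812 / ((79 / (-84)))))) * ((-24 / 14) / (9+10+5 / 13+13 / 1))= 270274563 / 16750748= 16.14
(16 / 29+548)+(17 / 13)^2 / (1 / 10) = 2772262 / 4901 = 565.65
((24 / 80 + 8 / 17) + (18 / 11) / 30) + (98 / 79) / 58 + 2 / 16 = 16648657 / 17136680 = 0.97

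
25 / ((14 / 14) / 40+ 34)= 1000 / 1361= 0.73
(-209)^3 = -9129329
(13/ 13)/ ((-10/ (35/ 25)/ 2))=-7/ 25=-0.28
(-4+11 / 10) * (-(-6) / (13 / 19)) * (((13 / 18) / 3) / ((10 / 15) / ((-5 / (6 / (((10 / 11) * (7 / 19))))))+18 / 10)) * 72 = 77140 / 103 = 748.93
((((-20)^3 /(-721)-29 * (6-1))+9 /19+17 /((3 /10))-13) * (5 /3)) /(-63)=18445145 /7767333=2.37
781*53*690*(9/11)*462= 10796122260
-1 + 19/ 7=12/ 7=1.71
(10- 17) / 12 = -7 / 12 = -0.58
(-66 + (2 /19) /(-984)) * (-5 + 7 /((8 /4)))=616969 /6232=99.00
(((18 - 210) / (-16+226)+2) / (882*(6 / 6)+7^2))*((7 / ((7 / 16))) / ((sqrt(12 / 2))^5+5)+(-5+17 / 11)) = -590836 / 146222615+1152*sqrt(6) / 13292965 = -0.00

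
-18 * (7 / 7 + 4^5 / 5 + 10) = -19422 / 5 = -3884.40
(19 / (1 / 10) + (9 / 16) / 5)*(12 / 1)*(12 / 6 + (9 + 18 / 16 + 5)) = 6250899 / 160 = 39068.12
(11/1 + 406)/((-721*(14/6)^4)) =-33777/1731121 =-0.02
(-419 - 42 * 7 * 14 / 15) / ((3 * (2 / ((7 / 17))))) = -24269 / 510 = -47.59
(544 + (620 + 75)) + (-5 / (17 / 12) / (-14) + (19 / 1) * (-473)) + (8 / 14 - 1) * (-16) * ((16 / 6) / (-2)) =-923070 / 119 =-7756.89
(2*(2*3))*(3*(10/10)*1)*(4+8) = 432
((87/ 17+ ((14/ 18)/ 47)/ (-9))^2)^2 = 12016673335389861610000/ 17543942398694179521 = 684.95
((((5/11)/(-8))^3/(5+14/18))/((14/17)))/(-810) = 425/8930009088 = 0.00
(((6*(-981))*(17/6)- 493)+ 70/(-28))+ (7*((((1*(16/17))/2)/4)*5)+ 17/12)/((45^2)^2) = -14365268492621/836527500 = -17172.50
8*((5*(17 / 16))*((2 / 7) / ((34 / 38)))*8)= 760 / 7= 108.57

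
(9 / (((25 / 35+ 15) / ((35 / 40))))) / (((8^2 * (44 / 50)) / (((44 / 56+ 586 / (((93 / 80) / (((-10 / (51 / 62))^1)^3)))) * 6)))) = -176602432388095 / 3652442112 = -48351.88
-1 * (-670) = 670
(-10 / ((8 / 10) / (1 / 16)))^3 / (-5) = 3125 / 32768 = 0.10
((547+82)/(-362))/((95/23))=-14467/34390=-0.42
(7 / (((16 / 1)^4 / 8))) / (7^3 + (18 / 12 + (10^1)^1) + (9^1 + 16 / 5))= 35 / 15020032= 0.00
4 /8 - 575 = -1149 /2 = -574.50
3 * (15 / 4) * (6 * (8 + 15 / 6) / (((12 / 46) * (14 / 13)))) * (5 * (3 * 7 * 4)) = 4238325 / 4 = 1059581.25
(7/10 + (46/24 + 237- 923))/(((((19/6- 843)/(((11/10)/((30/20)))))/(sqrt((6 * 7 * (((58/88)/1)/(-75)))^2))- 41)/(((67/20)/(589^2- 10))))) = 557681803/265677487653600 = 0.00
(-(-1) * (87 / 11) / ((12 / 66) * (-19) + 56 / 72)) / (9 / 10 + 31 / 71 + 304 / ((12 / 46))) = -333558 / 131705371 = -0.00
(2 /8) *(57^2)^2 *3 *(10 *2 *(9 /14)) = 1425060135 /14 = 101790009.64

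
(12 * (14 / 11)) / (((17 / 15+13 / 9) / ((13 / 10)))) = 2457 / 319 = 7.70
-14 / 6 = -7 / 3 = -2.33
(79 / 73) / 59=79 / 4307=0.02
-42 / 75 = -14 / 25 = -0.56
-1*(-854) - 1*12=842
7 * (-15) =-105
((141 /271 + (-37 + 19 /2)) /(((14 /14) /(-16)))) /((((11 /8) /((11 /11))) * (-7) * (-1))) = 133696 /2981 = 44.85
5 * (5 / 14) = 25 / 14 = 1.79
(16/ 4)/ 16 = 1/ 4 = 0.25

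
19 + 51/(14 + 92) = 2065/106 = 19.48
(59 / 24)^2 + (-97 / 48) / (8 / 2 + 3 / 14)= 189083 / 33984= 5.56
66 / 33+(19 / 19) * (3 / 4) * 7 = 29 / 4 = 7.25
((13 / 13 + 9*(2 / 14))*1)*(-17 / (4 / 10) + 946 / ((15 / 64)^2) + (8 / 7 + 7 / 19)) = 8225983048 / 209475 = 39269.52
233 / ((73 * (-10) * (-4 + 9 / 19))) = 4427 / 48910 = 0.09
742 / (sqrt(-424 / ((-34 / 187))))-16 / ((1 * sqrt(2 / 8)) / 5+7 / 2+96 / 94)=-1880 / 543+7 * sqrt(583) / 11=11.90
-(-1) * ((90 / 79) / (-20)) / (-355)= 9 / 56090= 0.00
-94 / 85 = -1.11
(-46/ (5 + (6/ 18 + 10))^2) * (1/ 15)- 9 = -2073/ 230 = -9.01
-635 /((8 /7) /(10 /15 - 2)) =4445 /6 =740.83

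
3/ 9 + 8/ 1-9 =-2/ 3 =-0.67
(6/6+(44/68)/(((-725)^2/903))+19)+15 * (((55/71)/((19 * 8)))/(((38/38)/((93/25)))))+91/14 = 2583012152561/96433265000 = 26.79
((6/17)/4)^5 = 243/45435424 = 0.00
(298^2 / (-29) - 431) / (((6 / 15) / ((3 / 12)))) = -506515 / 232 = -2183.25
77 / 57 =1.35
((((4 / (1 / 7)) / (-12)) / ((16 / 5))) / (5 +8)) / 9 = -35 / 5616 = -0.01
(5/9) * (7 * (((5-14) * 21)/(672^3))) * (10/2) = -25/2064384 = -0.00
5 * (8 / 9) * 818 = 32720 / 9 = 3635.56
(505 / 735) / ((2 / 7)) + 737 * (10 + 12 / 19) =6254627 / 798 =7837.88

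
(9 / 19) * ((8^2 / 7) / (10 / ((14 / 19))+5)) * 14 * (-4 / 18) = -896 / 1235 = -0.73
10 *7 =70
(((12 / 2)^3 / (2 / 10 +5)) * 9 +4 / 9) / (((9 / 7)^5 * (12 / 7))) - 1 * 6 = 1163664058 / 20726199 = 56.14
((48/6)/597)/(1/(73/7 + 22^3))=596872/4179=142.83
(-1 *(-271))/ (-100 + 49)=-271/ 51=-5.31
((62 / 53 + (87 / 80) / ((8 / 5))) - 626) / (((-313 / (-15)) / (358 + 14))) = -5906760615 / 530848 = -11127.03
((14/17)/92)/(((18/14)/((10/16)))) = 245/56304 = 0.00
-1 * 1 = -1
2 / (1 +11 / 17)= 17 / 14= 1.21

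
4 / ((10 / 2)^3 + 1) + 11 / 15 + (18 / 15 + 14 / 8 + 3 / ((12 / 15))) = 4703 / 630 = 7.47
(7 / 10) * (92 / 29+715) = 145789 / 290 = 502.72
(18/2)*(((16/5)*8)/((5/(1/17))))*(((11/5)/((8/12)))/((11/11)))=19008/2125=8.94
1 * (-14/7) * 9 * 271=-4878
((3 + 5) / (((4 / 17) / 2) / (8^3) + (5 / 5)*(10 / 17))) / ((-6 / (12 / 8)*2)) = -1.70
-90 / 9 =-10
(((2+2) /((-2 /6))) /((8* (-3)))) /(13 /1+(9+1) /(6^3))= 54 /1409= 0.04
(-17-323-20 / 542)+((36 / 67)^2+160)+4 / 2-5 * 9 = -270977411 / 1216519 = -222.75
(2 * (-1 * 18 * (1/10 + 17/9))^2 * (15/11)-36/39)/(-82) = -1249269/29315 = -42.62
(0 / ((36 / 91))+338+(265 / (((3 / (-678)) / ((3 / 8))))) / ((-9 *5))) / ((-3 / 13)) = -130585 / 36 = -3627.36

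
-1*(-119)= 119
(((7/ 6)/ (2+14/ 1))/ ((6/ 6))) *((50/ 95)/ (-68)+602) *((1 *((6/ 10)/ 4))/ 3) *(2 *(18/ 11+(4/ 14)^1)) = 4796273/ 568480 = 8.44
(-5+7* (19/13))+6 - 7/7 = 133/13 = 10.23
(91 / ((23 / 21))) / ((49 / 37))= 1443 / 23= 62.74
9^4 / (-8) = -6561 / 8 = -820.12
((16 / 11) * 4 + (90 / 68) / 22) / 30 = 4397 / 22440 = 0.20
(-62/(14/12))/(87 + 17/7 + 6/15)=-155/262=-0.59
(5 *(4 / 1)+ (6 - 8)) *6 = 108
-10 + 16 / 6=-22 / 3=-7.33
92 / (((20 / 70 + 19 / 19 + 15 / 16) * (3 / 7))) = 72128 / 747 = 96.56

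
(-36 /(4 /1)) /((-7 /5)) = 45 /7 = 6.43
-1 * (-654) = 654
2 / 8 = 1 / 4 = 0.25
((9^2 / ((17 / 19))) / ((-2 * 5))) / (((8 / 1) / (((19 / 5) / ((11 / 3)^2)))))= -263169 / 822800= -0.32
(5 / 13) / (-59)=-5 / 767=-0.01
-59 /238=-0.25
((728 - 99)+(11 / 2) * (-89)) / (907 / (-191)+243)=53289 / 91012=0.59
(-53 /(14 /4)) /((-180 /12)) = 106 /105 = 1.01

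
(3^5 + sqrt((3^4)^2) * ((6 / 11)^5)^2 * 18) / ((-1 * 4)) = -6390953862651 / 103749698404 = -61.60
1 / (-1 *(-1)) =1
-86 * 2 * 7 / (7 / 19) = -3268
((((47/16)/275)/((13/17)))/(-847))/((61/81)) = -64719/2955352400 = -0.00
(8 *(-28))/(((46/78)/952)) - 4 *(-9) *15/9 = -8315292/23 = -361534.43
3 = 3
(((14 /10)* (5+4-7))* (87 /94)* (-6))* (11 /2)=-20097 /235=-85.52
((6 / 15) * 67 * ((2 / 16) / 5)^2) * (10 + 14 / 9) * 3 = 0.58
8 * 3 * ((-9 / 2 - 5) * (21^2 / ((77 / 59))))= -847476 / 11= -77043.27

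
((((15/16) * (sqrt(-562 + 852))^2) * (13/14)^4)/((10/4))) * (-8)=-12424035/19208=-646.82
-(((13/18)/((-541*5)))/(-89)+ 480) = -480.00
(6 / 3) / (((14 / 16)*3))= 16 / 21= 0.76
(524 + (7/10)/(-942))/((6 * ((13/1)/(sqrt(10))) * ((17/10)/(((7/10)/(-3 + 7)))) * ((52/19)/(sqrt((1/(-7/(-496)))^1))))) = 93785387 * sqrt(2170)/649527840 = 6.73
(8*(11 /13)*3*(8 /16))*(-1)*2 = -20.31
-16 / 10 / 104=-0.02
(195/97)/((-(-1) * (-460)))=-39/8924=-0.00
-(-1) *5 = 5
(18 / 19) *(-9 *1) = -162 / 19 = -8.53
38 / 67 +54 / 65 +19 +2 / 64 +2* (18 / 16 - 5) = 1766971 / 139360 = 12.68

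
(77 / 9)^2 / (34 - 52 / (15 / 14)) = -29645 / 5886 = -5.04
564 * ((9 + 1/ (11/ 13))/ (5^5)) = 63168/ 34375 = 1.84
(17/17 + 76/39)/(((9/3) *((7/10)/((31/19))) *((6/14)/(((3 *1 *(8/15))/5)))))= 11408/6669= 1.71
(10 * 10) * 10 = 1000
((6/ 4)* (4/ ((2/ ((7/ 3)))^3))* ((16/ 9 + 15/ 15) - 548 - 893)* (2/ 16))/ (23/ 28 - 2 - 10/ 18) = 3884818/ 3933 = 987.75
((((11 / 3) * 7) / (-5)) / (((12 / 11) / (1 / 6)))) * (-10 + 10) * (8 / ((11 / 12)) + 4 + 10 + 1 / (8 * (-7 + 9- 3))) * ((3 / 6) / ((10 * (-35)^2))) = 0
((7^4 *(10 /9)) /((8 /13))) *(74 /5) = 1154881 /18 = 64160.06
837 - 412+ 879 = 1304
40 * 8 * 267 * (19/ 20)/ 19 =4272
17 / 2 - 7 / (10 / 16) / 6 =199 / 30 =6.63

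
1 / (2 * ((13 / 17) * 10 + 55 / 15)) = 51 / 1154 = 0.04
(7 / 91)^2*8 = 8 / 169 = 0.05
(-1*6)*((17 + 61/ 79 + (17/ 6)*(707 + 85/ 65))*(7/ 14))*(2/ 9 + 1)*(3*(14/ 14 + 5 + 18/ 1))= -534506.00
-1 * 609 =-609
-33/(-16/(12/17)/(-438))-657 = -44019/34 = -1294.68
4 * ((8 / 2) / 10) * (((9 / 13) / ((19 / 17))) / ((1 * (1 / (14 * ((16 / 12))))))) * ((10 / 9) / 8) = 1904 / 741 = 2.57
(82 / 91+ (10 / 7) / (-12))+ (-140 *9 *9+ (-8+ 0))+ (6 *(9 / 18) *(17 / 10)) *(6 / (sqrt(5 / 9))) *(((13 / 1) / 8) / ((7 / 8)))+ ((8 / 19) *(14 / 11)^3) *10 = -22365741427 / 1972542+ 5967 *sqrt(5) / 175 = -11262.29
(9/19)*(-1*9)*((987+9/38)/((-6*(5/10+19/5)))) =5064525/31046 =163.13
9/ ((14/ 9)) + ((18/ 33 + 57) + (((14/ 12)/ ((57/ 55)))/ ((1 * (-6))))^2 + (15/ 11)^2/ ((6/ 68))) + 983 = 1067.44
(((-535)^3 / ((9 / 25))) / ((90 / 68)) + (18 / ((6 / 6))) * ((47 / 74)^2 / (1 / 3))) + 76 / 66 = -784036651871399 / 2439558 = -321384714.72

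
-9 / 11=-0.82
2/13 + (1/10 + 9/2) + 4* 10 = 44.75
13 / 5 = 2.60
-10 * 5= -50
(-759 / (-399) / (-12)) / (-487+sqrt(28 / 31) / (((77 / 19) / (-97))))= 0.00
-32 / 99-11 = -1121 / 99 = -11.32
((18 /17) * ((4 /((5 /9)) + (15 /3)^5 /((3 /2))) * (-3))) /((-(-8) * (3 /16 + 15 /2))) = -376296 /3485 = -107.98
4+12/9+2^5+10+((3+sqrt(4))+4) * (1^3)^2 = 169/3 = 56.33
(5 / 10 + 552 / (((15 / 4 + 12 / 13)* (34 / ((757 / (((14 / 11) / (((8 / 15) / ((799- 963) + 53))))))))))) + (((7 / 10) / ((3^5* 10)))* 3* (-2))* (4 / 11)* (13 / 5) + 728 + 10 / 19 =120600568491143 / 167711370750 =719.10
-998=-998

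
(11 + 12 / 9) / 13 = 37 / 39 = 0.95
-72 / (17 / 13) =-936 / 17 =-55.06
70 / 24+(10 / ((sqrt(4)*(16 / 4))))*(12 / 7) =425 / 84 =5.06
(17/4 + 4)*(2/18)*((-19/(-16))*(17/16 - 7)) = -19855/3072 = -6.46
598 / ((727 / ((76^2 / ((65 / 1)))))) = 73.09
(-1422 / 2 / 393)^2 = 3.27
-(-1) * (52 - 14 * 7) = -46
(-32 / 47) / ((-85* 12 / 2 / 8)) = 128 / 11985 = 0.01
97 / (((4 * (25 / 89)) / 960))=414384 / 5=82876.80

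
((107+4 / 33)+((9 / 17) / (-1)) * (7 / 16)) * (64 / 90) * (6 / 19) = 3837764 / 159885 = 24.00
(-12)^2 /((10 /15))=216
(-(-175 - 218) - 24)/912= 123/304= 0.40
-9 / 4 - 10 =-49 / 4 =-12.25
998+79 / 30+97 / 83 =2494487 / 2490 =1001.80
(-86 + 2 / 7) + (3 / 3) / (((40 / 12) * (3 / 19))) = -5867 / 70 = -83.81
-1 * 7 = -7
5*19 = 95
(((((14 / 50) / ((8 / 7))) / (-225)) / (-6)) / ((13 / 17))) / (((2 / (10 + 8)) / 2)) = 833 / 195000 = 0.00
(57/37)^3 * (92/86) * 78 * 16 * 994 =10567770385536/2178079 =4851876.53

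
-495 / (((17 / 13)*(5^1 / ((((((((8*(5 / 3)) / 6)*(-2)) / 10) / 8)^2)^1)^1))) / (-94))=6721 / 306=21.96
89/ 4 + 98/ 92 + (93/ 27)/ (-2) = 17879/ 828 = 21.59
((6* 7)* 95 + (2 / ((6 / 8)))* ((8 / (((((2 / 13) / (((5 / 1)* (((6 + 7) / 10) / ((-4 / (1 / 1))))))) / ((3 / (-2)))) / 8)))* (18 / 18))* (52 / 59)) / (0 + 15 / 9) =1128054 / 295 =3823.91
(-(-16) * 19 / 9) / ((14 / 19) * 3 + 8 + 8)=1.85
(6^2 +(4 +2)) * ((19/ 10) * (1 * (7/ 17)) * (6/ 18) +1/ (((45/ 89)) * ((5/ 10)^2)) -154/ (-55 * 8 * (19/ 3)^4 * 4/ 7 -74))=10039429023029/ 29249382045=343.24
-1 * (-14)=14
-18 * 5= -90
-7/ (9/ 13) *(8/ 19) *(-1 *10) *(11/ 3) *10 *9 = 800800/ 57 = 14049.12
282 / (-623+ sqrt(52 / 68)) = -1493331 / 3299090 - 141 * sqrt(221) / 3299090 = -0.45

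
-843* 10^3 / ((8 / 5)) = -526875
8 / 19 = 0.42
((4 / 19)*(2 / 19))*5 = 40 / 361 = 0.11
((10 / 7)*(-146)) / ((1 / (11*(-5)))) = 80300 / 7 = 11471.43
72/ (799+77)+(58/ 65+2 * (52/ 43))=692312/ 204035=3.39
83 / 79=1.05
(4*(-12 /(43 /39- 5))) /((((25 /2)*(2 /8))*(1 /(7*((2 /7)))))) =7.88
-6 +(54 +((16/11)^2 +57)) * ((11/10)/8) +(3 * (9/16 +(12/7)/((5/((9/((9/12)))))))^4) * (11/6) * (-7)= -5689866037070441/309084160000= -18408.79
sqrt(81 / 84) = 0.98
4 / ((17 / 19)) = 76 / 17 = 4.47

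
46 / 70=23 / 35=0.66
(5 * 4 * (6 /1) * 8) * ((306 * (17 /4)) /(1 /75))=93636000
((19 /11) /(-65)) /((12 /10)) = -19 /858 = -0.02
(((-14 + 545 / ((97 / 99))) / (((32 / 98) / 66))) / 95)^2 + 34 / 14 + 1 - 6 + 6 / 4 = 50633701597478607 / 38042468800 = 1330978.33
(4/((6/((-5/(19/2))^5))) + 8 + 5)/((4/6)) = 96367861/4952198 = 19.46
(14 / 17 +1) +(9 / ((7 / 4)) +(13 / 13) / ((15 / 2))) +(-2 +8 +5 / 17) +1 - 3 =20338 / 1785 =11.39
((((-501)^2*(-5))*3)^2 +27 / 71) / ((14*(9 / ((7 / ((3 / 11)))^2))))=15786338857642661 / 213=74114266937289.49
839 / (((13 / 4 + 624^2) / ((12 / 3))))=13424 / 1557517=0.01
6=6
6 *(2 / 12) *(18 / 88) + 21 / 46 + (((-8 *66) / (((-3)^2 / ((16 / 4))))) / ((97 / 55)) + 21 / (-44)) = -19565257 / 147246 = -132.87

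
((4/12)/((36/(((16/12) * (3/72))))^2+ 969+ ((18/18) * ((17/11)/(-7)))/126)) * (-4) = -12936/4083309829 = -0.00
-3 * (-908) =2724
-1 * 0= 0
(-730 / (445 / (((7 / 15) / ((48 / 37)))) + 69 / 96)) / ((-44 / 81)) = 122517360 / 112846327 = 1.09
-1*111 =-111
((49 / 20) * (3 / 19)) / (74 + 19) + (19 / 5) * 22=83.60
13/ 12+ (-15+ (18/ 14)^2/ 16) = -32489/ 2352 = -13.81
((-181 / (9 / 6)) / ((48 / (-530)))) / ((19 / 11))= 527615 / 684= 771.37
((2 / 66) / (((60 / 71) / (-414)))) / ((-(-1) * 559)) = -1633 / 61490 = -0.03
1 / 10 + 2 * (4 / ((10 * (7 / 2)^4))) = 2529 / 24010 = 0.11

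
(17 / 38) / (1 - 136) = -17 / 5130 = -0.00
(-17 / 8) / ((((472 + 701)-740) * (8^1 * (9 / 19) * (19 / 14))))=-119 / 124704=-0.00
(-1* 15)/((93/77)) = -385/31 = -12.42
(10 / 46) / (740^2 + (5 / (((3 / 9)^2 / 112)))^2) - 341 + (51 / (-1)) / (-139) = -5651756519221 / 16591918480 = -340.63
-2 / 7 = -0.29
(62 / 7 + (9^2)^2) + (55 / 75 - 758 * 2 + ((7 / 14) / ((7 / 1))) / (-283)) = 42913471 / 8490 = 5054.59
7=7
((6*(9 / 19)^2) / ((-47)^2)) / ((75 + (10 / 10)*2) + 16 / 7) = 1134 / 147528065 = 0.00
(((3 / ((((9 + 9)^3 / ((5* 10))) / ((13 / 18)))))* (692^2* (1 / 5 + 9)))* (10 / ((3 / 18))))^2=12812880385670560000 / 531441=24109694934471.67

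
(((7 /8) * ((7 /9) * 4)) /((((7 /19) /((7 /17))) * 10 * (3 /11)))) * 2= 10241 /4590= 2.23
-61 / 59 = -1.03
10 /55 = 2 /11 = 0.18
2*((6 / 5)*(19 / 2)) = 114 / 5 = 22.80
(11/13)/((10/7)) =77/130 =0.59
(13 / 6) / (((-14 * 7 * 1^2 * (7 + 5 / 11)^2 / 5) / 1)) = -7865 / 3953712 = -0.00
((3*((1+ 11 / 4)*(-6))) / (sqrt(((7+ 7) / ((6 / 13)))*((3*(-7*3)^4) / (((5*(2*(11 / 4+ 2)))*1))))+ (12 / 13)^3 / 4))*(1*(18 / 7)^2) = 12172258800 / 51676096573171 - 5864572935*sqrt(17290) / 1054614215779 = -0.73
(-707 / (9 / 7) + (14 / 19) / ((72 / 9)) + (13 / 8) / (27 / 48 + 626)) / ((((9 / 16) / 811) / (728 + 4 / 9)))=-80178960165691024 / 138856275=-577424103.92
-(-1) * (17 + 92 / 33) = 19.79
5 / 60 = 1 / 12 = 0.08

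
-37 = -37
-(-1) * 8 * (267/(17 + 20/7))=14952/139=107.57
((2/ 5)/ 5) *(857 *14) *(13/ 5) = 311948/ 125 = 2495.58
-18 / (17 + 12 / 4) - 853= -8539 / 10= -853.90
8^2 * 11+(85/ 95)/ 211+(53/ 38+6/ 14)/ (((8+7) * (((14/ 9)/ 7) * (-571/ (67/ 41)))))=1850070856457/ 2627931572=704.00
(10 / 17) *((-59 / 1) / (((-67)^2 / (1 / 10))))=-59 / 76313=-0.00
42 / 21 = 2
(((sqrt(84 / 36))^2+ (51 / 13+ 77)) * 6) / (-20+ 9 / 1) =-6494 / 143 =-45.41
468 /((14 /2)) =468 /7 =66.86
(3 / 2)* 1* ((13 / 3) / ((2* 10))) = 13 / 40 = 0.32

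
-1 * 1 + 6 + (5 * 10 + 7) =62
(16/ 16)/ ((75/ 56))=56/ 75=0.75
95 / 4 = 23.75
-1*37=-37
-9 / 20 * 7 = -63 / 20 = -3.15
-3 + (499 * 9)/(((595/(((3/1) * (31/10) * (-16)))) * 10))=-1715277/14875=-115.31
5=5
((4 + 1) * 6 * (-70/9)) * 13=-9100/3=-3033.33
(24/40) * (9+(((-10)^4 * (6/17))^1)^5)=2332800000000000038336139/7099285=328596471334789353.90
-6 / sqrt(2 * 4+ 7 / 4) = -4 * sqrt(39) / 13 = -1.92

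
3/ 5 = 0.60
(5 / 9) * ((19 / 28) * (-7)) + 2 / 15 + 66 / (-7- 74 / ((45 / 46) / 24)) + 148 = 715750493 / 4920660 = 145.46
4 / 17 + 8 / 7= 164 / 119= 1.38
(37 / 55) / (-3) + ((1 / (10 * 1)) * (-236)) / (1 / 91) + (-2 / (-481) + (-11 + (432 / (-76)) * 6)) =-3306788884 / 1507935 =-2192.93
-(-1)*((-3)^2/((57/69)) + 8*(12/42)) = 1753/133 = 13.18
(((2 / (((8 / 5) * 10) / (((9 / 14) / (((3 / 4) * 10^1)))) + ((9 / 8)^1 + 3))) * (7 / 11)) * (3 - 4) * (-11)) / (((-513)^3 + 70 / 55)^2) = 40656 / 10098577350592789314811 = 0.00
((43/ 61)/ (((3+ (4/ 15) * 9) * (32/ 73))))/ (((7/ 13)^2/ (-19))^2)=161823627095/ 126542304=1278.81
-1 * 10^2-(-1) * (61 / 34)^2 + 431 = 386357 / 1156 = 334.22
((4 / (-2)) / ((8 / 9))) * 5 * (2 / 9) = -5 / 2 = -2.50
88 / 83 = 1.06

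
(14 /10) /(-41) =-7 /205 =-0.03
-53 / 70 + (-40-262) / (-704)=-0.33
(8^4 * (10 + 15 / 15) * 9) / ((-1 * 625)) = -405504 / 625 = -648.81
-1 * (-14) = 14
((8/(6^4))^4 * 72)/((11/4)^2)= 8/578739249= 0.00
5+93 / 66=141 / 22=6.41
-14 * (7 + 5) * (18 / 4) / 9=-84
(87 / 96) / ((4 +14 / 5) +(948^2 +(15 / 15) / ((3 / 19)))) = 435 / 431384224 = 0.00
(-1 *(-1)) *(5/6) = 5/6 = 0.83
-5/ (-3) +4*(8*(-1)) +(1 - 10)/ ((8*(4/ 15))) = -34.55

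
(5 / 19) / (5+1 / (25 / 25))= 5 / 114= 0.04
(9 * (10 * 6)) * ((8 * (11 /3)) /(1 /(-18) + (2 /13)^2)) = -48185280 /97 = -496755.46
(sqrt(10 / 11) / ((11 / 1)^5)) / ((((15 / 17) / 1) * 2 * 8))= 17 * sqrt(110) / 425174640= 0.00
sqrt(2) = 1.41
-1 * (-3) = 3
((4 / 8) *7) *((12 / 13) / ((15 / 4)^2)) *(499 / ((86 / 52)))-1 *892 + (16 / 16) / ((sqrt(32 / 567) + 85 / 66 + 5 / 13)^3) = -5447677067037618482055689347196 / 6623794199426600428052764575-53508935762912536530624 *sqrt(14) / 2053889674240806334279927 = -822.54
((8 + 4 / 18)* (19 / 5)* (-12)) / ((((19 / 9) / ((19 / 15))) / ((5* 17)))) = -95608 / 5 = -19121.60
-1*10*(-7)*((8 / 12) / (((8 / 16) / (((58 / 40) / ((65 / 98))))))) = 39788 / 195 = 204.04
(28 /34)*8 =6.59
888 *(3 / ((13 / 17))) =45288 / 13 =3483.69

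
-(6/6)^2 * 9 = -9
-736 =-736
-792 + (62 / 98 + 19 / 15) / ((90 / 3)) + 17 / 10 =-17424719 / 22050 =-790.24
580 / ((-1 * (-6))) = 290 / 3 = 96.67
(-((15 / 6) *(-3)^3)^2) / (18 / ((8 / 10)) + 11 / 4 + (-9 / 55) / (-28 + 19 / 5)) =-24257475 / 134467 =-180.40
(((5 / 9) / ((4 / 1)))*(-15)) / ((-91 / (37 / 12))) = 925 / 13104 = 0.07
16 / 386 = 8 / 193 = 0.04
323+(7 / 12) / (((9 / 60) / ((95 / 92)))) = 270769 / 828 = 327.02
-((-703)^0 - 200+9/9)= 198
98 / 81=1.21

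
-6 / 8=-3 / 4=-0.75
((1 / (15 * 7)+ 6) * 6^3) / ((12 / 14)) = 7572 / 5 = 1514.40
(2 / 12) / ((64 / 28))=7 / 96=0.07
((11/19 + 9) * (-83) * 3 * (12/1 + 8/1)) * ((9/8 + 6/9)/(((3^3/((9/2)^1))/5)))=-8119475/114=-71223.46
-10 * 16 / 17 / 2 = -80 / 17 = -4.71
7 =7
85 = 85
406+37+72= 515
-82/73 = -1.12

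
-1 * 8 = -8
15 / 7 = 2.14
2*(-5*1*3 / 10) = -3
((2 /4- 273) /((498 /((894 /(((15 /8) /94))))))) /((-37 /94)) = 62305.64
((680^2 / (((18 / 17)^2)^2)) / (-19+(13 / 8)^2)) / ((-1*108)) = 38620110400 / 185472909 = 208.23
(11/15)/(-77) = -1/105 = -0.01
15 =15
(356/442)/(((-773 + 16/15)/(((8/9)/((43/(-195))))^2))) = -0.02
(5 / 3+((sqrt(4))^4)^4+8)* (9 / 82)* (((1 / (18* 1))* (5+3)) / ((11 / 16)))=6292384 / 1353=4650.69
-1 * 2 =-2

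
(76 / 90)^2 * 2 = 2888 / 2025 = 1.43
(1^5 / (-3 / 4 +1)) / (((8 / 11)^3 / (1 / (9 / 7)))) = 9317 / 1152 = 8.09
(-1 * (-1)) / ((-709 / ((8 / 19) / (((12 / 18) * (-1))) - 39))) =753 / 13471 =0.06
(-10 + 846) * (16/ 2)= 6688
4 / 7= 0.57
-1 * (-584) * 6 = 3504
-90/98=-45/49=-0.92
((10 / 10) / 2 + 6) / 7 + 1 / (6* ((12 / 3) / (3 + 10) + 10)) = 5317 / 5628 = 0.94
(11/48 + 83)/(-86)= -3995/4128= -0.97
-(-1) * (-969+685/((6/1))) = -5129/6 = -854.83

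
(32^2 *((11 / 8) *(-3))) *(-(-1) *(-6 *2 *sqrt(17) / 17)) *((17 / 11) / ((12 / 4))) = 1536 *sqrt(17) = 6333.09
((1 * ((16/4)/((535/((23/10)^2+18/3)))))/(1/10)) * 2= 4516/2675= 1.69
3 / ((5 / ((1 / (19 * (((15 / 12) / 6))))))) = 72 / 475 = 0.15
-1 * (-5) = 5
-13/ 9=-1.44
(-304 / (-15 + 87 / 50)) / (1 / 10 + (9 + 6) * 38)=152000 / 3779763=0.04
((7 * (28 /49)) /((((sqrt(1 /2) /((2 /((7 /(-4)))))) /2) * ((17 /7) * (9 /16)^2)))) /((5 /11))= -180224 * sqrt(2) /6885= -37.02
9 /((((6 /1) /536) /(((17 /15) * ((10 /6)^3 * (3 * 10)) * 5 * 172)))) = 979540000 /9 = 108837777.78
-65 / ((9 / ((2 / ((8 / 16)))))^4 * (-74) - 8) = 8320 / 243781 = 0.03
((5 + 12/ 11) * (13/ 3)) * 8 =211.15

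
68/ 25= 2.72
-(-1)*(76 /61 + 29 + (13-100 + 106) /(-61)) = 1826 /61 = 29.93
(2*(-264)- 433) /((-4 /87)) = 83607 /4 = 20901.75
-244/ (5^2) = -244/ 25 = -9.76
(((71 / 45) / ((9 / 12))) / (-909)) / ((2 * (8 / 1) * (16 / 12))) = -71 / 654480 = -0.00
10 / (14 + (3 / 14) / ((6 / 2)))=140 / 197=0.71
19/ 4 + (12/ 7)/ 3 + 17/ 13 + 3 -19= -3411/ 364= -9.37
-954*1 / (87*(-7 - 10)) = 318 / 493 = 0.65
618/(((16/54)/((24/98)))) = 25029/49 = 510.80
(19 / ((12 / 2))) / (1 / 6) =19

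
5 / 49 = 0.10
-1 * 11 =-11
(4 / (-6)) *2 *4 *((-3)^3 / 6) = 24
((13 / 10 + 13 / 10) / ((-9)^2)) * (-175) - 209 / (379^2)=-65373584 / 11634921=-5.62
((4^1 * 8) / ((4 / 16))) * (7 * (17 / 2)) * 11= 83776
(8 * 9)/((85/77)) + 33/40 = 44913/680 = 66.05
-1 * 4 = -4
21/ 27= 7/ 9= 0.78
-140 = -140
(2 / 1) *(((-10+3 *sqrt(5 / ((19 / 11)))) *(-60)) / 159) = 400 / 53 -120 *sqrt(1045) / 1007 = 3.69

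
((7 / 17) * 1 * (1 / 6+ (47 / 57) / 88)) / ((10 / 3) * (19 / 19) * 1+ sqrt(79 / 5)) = -154525 / 2998732+ 18543 * sqrt(395) / 5997464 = 0.01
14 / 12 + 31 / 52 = 275 / 156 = 1.76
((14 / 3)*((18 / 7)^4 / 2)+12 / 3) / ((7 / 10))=363640 / 2401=151.45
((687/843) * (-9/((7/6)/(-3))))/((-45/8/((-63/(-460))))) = -74196/161575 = -0.46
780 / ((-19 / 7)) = -5460 / 19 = -287.37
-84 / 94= -42 / 47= -0.89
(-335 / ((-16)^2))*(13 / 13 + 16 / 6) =-3685 / 768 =-4.80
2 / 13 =0.15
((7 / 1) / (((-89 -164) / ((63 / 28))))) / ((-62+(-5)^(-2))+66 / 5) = 0.00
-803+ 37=-766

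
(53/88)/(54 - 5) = 53/4312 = 0.01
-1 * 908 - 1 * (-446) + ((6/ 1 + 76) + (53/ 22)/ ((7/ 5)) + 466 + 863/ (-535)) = 7094413/ 82390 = 86.11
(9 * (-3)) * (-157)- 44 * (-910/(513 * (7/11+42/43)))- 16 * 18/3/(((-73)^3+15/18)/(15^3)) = 559679802689131/130515701949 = 4288.22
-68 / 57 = -1.19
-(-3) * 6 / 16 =9 / 8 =1.12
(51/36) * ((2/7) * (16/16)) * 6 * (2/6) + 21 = 458/21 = 21.81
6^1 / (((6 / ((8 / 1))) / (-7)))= -56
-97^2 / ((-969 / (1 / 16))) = 9409 / 15504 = 0.61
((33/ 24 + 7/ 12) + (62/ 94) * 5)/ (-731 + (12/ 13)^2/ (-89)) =-89178089/ 12402489720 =-0.01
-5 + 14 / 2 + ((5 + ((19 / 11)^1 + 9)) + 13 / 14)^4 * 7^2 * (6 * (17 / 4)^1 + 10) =3073320359558551 / 22957088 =133872395.30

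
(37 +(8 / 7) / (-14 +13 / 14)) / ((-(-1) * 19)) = 6755 / 3477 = 1.94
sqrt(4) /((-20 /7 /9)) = -63 /10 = -6.30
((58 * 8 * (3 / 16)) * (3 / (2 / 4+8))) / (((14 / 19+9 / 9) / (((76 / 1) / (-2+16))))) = 125628 / 1309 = 95.97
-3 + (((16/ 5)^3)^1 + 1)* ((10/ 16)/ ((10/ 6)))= 9663/ 1000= 9.66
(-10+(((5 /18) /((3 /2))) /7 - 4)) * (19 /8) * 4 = -50179 /378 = -132.75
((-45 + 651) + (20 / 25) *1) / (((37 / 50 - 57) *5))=-6068 / 2813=-2.16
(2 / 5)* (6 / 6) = 2 / 5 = 0.40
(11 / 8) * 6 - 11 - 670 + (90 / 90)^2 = -2687 / 4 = -671.75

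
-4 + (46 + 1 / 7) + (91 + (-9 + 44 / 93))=81125 / 651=124.62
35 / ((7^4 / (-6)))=-30 / 343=-0.09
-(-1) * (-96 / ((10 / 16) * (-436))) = 192 / 545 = 0.35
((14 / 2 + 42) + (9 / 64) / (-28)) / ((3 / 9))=263397 / 1792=146.98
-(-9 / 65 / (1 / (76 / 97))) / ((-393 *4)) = -57 / 825955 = -0.00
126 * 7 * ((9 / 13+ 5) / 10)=32634 / 65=502.06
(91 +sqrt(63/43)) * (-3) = -273-9 * sqrt(301)/43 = -276.63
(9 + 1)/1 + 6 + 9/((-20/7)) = 257/20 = 12.85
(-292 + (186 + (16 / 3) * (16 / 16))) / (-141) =302 / 423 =0.71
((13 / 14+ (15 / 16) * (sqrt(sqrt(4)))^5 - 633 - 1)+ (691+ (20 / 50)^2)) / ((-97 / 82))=-833571 / 16975 - 615 * sqrt(2) / 194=-53.59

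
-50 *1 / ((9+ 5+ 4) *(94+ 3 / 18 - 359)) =50 / 4767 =0.01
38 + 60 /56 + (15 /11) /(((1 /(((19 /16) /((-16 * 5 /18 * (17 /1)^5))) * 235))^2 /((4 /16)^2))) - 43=-159865413267606749695 /40693014288026304512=-3.93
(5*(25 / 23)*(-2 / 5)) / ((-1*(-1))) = -50 / 23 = -2.17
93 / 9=31 / 3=10.33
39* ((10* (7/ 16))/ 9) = 455/ 24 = 18.96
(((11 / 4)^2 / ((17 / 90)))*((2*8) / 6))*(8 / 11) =1320 / 17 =77.65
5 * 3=15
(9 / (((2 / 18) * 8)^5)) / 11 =531441 / 360448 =1.47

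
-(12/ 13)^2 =-144/ 169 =-0.85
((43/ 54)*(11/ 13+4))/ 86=7/ 156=0.04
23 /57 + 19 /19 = 80 /57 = 1.40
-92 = -92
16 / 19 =0.84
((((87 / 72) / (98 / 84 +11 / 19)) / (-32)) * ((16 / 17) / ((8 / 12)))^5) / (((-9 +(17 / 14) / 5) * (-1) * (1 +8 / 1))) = -266595840 / 173204095859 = -0.00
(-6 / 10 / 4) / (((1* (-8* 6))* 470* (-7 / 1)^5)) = -1 / 2527772800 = -0.00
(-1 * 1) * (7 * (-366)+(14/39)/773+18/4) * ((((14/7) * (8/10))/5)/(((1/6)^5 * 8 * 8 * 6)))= 4163450679/251225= 16572.60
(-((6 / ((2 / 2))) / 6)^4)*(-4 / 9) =4 / 9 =0.44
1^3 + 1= 2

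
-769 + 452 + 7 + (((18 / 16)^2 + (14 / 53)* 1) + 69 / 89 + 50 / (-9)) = -851099099 / 2716992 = -313.25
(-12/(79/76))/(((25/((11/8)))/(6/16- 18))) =88407/7900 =11.19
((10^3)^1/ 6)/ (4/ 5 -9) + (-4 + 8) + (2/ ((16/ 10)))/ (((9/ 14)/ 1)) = -10613/ 738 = -14.38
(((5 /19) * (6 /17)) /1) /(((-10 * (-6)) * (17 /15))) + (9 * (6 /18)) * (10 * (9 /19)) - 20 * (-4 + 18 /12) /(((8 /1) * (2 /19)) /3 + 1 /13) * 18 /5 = 301227807 /582046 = 517.53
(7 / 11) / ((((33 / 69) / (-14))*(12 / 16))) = -24.84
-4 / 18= -0.22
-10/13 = -0.77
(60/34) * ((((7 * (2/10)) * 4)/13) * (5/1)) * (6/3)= 1680/221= 7.60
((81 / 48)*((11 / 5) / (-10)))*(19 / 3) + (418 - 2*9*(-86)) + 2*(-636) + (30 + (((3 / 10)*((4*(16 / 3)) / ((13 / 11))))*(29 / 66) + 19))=23182481 / 31200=743.03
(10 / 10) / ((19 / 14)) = 0.74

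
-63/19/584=-63/11096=-0.01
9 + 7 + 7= 23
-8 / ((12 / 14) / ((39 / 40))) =-91 / 10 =-9.10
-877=-877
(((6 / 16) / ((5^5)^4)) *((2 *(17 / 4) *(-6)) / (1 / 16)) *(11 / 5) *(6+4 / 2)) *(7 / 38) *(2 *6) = -1130976 / 9059906005859375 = -0.00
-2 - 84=-86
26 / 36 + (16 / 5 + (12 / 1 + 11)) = 2423 / 90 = 26.92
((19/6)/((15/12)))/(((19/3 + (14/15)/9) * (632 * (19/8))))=18/68651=0.00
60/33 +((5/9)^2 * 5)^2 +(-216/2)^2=11668.20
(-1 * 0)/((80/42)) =0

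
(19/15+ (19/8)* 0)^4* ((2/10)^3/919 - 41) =-204598496518/1938515625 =-105.54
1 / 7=0.14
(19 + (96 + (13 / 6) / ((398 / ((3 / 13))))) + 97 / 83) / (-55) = -1535023 / 726748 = -2.11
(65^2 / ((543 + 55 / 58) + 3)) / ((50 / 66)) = 323466 / 31723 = 10.20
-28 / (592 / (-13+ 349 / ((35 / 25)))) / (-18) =0.62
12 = 12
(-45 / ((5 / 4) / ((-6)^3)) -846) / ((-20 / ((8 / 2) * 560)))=-776160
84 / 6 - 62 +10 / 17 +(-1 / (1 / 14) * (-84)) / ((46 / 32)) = 301334 / 391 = 770.68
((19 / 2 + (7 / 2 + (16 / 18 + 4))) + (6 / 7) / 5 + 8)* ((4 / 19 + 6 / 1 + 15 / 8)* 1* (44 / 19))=110977471 / 227430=487.96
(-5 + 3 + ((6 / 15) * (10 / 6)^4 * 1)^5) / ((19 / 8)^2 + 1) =62053691596672 / 1481883370425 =41.87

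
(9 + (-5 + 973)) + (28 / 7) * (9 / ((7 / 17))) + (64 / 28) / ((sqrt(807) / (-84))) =7451 / 7 - 64 * sqrt(807) / 269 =1057.67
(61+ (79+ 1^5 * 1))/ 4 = 141/ 4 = 35.25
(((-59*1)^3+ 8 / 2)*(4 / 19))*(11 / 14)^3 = -273354125 / 13034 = -20972.39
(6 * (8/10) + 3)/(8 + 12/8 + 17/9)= 702/1025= 0.68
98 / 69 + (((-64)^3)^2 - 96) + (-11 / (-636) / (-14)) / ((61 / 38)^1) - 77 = 143077523619902791 / 2082052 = 68719476564.42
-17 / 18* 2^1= -17 / 9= -1.89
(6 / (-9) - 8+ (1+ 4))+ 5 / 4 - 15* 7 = -107.42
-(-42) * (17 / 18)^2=2023 / 54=37.46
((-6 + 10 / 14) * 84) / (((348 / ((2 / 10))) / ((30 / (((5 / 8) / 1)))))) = -1776 / 145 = -12.25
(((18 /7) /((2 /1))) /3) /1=3 /7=0.43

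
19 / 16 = 1.19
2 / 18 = 1 / 9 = 0.11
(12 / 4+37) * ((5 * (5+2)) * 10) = 14000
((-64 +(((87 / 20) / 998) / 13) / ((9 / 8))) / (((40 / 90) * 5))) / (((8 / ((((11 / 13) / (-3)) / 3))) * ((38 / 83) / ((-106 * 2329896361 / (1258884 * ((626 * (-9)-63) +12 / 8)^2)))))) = -22216111561171613 / 4969048183293031200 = -0.00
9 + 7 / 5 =52 / 5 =10.40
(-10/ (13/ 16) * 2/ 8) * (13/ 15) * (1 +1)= -16/ 3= -5.33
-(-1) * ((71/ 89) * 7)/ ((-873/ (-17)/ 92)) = 777308/ 77697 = 10.00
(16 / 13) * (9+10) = 304 / 13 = 23.38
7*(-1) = -7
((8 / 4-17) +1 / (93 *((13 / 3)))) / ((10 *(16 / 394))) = -297667 / 8060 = -36.93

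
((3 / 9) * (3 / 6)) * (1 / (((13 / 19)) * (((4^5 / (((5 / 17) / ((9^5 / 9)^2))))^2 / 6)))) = 475 / 7299973093278473662758912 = 0.00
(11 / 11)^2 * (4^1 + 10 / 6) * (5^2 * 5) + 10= 2155 / 3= 718.33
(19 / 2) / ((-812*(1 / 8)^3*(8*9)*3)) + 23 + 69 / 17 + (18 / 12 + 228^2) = 9692743219 / 186354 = 52012.53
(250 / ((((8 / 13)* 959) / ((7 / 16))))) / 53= 1625 / 464704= 0.00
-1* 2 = -2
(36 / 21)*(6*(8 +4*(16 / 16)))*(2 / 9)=192 / 7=27.43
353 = 353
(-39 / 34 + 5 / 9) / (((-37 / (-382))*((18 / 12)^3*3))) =-276568 / 458541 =-0.60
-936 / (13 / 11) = -792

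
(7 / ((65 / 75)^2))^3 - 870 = -292339455 / 4826809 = -60.57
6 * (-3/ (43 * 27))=-2/ 129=-0.02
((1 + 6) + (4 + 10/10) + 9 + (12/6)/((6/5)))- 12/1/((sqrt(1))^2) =10.67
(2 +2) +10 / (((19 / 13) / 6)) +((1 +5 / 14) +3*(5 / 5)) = 13143 / 266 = 49.41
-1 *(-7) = 7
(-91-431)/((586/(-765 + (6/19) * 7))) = 3782673/5567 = 679.48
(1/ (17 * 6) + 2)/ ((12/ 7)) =1435/ 1224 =1.17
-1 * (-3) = 3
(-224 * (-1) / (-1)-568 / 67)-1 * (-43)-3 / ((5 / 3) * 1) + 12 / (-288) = -191.32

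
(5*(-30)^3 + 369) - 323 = -134954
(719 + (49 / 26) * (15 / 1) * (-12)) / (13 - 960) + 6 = 68929 / 12311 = 5.60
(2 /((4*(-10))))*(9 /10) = -9 /200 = -0.04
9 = 9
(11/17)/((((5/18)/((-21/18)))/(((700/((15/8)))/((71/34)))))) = -34496/71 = -485.86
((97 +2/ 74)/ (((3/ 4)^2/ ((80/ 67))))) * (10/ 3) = 45952000/ 66933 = 686.54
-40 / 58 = -20 / 29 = -0.69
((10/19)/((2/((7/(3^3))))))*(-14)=-0.96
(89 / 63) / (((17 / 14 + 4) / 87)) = 5162 / 219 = 23.57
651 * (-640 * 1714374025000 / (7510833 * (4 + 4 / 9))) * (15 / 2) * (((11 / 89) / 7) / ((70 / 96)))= -8746246454400000 / 2250721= -3885975407.17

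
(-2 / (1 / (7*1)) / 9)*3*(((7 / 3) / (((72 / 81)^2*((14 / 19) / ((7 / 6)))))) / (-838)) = 2793 / 107264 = 0.03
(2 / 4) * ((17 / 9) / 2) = 17 / 36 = 0.47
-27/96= -9/32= -0.28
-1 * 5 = -5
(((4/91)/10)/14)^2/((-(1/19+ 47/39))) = -57/727262900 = -0.00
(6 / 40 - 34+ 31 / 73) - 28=-89681 / 1460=-61.43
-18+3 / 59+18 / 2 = -528 / 59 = -8.95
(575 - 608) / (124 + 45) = -33 / 169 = -0.20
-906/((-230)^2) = -0.02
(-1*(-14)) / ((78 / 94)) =658 / 39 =16.87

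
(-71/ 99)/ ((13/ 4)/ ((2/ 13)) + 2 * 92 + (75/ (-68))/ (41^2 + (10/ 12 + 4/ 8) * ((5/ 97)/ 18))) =-42511013144/ 12158934143697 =-0.00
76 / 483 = 0.16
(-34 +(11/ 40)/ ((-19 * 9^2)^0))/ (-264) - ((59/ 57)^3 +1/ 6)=-748305521/ 651879360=-1.15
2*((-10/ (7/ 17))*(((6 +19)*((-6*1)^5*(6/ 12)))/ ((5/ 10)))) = 66096000/ 7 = 9442285.71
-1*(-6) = 6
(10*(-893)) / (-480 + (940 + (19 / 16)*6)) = -19.12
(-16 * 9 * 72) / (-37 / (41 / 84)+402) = -23616 / 743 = -31.78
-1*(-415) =415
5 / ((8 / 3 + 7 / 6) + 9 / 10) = 75 / 71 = 1.06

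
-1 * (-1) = 1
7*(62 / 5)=434 / 5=86.80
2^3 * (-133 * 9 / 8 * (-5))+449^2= 207586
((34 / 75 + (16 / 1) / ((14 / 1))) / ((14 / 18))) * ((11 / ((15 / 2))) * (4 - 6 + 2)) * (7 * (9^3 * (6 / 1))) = 0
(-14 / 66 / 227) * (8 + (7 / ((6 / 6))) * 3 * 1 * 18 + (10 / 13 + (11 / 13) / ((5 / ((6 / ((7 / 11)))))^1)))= -58902 / 162305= -0.36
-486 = -486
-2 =-2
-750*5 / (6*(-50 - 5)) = 125 / 11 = 11.36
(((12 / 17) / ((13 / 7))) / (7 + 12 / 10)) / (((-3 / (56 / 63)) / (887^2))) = -881181280 / 81549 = -10805.54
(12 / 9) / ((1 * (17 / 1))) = 4 / 51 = 0.08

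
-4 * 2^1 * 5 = -40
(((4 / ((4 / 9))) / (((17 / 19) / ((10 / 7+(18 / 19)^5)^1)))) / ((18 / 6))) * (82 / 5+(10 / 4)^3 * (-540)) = -4798506907239 / 77540995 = -61883.48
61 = 61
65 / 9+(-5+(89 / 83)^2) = 209069 / 62001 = 3.37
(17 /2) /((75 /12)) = 34 /25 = 1.36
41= 41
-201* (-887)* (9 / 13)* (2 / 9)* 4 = 1426296 / 13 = 109715.08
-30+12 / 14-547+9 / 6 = -574.64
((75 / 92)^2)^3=177978515625 / 606355001344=0.29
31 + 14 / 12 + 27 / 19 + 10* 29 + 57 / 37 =325.13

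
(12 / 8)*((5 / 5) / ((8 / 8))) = 3 / 2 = 1.50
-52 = -52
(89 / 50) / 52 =0.03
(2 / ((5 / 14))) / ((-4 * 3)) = -7 / 15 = -0.47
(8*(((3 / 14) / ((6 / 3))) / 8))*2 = 0.21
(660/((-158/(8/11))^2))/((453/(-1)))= -0.00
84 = 84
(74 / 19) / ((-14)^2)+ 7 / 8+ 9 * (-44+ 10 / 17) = -49356311 / 126616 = -389.81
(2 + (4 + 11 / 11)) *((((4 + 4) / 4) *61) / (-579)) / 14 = -61 / 579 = -0.11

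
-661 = -661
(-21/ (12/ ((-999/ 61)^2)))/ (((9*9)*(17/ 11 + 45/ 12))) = -948717/ 866993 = -1.09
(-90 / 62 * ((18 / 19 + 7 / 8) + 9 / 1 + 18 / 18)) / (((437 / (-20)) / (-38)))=-404325 / 13547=-29.85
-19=-19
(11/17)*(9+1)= 110/17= 6.47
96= 96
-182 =-182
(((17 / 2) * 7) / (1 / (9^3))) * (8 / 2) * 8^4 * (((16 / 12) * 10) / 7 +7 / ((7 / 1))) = 2064310272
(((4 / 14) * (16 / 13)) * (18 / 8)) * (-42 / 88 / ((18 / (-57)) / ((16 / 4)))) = 4.78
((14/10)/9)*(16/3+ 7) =259/135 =1.92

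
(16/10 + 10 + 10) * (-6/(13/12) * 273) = -163296/5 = -32659.20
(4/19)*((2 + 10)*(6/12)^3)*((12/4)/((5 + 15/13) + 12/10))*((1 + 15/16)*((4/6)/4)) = 6045/145312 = 0.04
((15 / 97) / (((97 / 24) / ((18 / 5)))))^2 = 1679616 / 88529281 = 0.02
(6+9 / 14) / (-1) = -93 / 14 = -6.64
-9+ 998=989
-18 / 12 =-3 / 2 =-1.50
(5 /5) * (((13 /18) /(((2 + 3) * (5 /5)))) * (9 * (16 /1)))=104 /5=20.80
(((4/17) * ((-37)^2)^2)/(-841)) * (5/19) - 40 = -48348940/271643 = -177.99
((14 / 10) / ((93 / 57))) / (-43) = -133 / 6665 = -0.02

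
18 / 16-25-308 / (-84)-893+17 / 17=-21893 / 24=-912.21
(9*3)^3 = 19683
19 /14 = 1.36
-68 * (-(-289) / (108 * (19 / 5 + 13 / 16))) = -39.45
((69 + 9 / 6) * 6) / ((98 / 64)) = 13536 / 49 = 276.24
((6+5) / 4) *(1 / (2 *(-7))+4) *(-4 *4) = -1210 / 7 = -172.86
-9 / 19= -0.47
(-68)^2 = 4624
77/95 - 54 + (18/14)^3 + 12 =-39.06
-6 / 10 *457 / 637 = -1371 / 3185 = -0.43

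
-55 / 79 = -0.70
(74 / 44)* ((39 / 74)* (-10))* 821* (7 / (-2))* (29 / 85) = 6499857 / 748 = 8689.65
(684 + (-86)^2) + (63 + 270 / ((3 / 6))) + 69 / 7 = 60850 / 7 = 8692.86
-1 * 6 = -6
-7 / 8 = -0.88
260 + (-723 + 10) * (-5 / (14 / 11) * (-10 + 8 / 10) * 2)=-358958 / 7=-51279.71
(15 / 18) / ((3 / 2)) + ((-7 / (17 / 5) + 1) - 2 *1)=-383 / 153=-2.50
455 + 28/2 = 469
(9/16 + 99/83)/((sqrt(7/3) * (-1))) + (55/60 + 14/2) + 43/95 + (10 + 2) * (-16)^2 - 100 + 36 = 3438661/1140 - 333 * sqrt(21)/1328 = 3015.22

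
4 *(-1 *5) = -20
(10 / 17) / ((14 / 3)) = 15 / 119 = 0.13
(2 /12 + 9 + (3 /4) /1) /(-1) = -119 /12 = -9.92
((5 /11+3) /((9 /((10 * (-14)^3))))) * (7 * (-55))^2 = -14050652000 /9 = -1561183555.56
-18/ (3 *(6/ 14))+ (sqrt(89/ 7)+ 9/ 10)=-131/ 10+ sqrt(623)/ 7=-9.53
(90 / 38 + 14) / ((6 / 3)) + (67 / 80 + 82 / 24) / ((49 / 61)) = 3012019 / 223440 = 13.48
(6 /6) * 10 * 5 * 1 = 50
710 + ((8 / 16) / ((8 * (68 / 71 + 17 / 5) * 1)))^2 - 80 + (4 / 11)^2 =46713004283009 / 74132041984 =630.13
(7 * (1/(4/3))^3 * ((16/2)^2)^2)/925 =13.08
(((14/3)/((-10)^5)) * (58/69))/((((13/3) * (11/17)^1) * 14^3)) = -493/96696600000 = -0.00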